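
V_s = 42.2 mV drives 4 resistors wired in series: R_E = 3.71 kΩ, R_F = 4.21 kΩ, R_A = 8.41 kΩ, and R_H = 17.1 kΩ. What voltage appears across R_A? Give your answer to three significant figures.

V ≈ 10.6 mV

Series total: ΣR = 3.71 + 4.21 + 8.41 + 17.1 = 33.43 kΩ.
Voltage divider: V = V_s · (8.410 / 33.43) = 42.2 × 0.2516 = 10.62 mV.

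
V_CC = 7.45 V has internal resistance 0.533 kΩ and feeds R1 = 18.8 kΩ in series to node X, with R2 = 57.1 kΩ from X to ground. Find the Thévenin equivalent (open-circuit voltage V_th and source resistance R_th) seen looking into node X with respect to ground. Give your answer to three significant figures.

R1' = 0.533 + 18.8 = 19.33 kΩ (source resistance + R1).
Open-circuit (no load on X): V_th = V_CC · R2/(R1' + R2) = 7.45 × 57.1/(19.33 + 57.1) = 5.566 V.
Looking into X with the source shorted: R_th = R1'·R2/(R1'+R2) = 19.33 × 57.1/76.43 = 14.44 kΩ.

V_th ≈ 5.57 V, R_th ≈ 14.4 kΩ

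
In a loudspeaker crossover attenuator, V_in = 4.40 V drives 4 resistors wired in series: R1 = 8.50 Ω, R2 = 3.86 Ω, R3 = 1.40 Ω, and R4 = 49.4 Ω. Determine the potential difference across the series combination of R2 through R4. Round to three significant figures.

ΣR = 8.50 + 3.86 + 1.40 + 49.4 = 63.16 Ω.
R_{R2..R4} = 3.86 + 1.40 + 49.4 = 54.66 Ω.
V = V_in · R/ΣR = 4.40 × 0.8654 = 3.808 V.

V ≈ 3.81 V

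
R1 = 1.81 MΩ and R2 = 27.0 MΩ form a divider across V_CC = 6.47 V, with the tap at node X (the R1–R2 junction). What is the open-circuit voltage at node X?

V_th is the unloaded tap voltage: V_CC · R2/(R1+R2) = 6.47 × 0.9372 = 6.064 V.

V_th ≈ 6.06 V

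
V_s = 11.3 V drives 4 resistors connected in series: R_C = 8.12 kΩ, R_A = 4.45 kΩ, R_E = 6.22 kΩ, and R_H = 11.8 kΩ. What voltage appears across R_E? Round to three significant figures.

V ≈ 2.30 V

ΣR = 8.12 + 4.45 + 6.22 + 11.8 = 30.59 kΩ.
By the voltage-divider rule, V = 11.3 × 6.220/30.59 = 2.298 V.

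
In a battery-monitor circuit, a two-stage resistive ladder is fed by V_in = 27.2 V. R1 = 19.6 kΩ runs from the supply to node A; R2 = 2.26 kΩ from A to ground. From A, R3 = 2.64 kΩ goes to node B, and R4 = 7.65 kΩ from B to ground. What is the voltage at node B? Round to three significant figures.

The second stage (R3 + R4 = 10.29 kΩ) loads node A in parallel with R2.
Effective lower resistance at A: R2 ‖ 10.29 = 1.853 kΩ.
So V_A = 27.2 × 0.08638 = 2.349 V.
V_B = V_A × 0.7434 = 1.747 V.

V_B ≈ 1.75 V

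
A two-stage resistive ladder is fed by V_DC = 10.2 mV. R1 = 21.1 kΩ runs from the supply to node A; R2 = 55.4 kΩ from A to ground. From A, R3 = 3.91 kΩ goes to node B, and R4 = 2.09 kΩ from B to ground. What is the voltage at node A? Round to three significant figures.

Node A sees R2 in parallel with the series input of stage 2, R3 + R4 = 6.000 kΩ.
Effective lower resistance at A: R2 ‖ 6.000 = 5.414 kΩ.
First divider: V_A = V_DC · 5.414/(21.1 + 5.414) = 2.083 mV.

V_A ≈ 2.08 mV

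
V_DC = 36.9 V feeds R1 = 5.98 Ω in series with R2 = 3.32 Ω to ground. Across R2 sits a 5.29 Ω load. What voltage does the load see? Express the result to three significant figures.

V_out ≈ 9.39 V

The load sits in parallel with R2, giving an effective lower resistance R2' = R2·R_L/(R2+R_L) = 2.040 Ω.
Voltage divider with the loaded lower leg: V_out = 36.9 × 2.040/(5.98 + 2.040) = 36.9 × 0.2543 = 9.385 V.
(Unloaded it would be 13.2 V; the load pulls it down.)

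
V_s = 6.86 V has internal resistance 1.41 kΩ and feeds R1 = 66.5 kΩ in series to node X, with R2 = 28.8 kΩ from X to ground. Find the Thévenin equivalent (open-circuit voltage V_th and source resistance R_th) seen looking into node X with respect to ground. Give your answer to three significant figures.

V_th ≈ 2.04 V, R_th ≈ 20.2 kΩ

R1' = 1.41 + 66.5 = 67.91 kΩ (source resistance + R1).
With X open, the divider is unloaded: V_th = 6.86 × 28.8/96.71 = 2.043 V.
Looking into X with the source shorted: R_th = R1'·R2/(R1'+R2) = 67.91 × 28.8/96.71 = 20.22 kΩ.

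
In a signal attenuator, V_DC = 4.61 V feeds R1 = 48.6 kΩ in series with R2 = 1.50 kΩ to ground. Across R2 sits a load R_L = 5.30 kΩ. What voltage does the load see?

V_out ≈ 0.108 V

First combine the lower leg with the load: R2 ‖ R_L = 1.169 kΩ.
Voltage divider with the loaded lower leg: V_out = 4.61 × 1.169/(48.6 + 1.169) = 4.61 × 0.02349 = 0.1083 V.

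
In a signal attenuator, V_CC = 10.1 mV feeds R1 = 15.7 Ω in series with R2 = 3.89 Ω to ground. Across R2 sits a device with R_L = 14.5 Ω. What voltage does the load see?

V_out ≈ 1.65 mV

The load sits in parallel with R2, giving an effective lower resistance R2' = R2·R_L/(R2+R_L) = 3.067 Ω.
Then V_out = V_CC · R2'/(R1 + R2') = 10.1 × 3.067/18.77 = 1.651 mV.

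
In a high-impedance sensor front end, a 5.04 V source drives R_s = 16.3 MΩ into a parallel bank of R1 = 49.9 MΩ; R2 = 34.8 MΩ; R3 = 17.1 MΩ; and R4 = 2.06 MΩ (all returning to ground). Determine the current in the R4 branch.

I ≈ 0.229 µA

Parallel bank: R_p = 1/(1/49.9 + 1/34.8 + 1/17.1 + 1/2.06) = 1.687 MΩ.
V_A = 5.04 × 1.687/17.99 = 0.4728 V.
Branch current I = V_A/R4 = 0.4728/2.06 = 0.2295 µA.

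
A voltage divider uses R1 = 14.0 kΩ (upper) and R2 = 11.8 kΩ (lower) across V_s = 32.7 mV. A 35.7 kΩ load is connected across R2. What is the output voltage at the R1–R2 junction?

The load sits in parallel with R2, giving an effective lower resistance R2' = R2·R_L/(R2+R_L) = 8.869 kΩ.
Voltage divider with the loaded lower leg: V_out = 32.7 × 8.869/(14.0 + 8.869) = 32.7 × 0.3878 = 12.68 mV.
(Unloaded it would be 15.0 mV; the load pulls it down.)

V_out ≈ 12.7 mV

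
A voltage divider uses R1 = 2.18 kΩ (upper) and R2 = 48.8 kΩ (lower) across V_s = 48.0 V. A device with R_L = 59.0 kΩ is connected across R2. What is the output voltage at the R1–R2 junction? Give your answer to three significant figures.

V_out ≈ 44.4 V

R2 ‖ R_L = (48.8 × 59.0)/(48.8 + 59.0) = 26.71 kΩ.
Now apply the divider: V_out = 48.0 × 0.9245 = 44.38 V.
(Unloaded it would be 45.9 V; the load pulls it down.)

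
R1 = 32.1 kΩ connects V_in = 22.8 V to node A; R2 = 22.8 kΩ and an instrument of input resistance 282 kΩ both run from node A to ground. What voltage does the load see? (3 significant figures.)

First combine the lower leg with the load: R2 ‖ R_L = 21.09 kΩ.
Now apply the divider: V_out = 22.8 × 0.3966 = 9.041 V.

V_out ≈ 9.04 V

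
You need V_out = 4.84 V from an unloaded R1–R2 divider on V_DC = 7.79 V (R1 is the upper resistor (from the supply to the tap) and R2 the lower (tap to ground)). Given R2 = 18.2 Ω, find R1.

R1 ≈ 11.1 Ω

The divider ratio is R2/(R1+R2) = 4.84/7.79 = 0.6213.
Rearranging, R1 = R2·(1−k)/k = 18.2 × 0.6095 = 11.09 Ω.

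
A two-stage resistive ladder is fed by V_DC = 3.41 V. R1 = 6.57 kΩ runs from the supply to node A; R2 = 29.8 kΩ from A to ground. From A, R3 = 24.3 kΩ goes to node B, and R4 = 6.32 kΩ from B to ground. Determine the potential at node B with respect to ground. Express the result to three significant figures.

Node A sees R2 in parallel with the series input of stage 2, R3 + R4 = 30.62 kΩ.
Effective lower resistance at A: R2 ‖ 30.62 = 15.10 kΩ.
So V_A = 3.41 × 0.6968 = 2.376 V.
Then the unloaded second divider: V_B = V_A × R4/(R3+R4) = 2.376 × 0.2064 = 0.4905 V.

V_B ≈ 0.490 V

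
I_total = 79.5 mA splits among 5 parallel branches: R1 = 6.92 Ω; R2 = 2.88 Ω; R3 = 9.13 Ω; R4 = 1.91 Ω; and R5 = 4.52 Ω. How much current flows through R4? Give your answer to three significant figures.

I ≈ 30.9 mA

Total conductance ΣG = 1/6.92 + 1/2.88 + 1/9.13 + 1/1.91 + 1/4.52 = 1.346 (units of 1/Ω).
Current divider: I(R4) = I_total · G_k/ΣG = 79.5 × (0.5236/1.346) = 79.5 × 0.3890 = 30.92 mA.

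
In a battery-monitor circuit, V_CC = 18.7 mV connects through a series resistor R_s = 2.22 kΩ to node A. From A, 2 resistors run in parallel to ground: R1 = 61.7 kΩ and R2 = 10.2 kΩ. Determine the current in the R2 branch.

I ≈ 1.46 µA

Combine the parallel branches: R_p = (1/61.7 + 1/10.2)⁻¹ = 8.753 kΩ.
V_A = 18.7 × 8.753/10.97 = 14.92 mV.
I(R2) = V_A / R2 = 14.92/10.2 = 1.462 µA.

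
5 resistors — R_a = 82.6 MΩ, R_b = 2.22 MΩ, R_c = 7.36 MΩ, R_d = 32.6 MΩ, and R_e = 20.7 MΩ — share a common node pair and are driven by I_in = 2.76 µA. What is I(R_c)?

Total conductance ΣG = 1/82.6 + 1/2.22 + 1/7.36 + 1/32.6 + 1/20.7 = 0.6774 (units of 1/MΩ).
Current divider: I(R_c) = I_in · G_k/ΣG = 2.76 × (0.1359/0.6774) = 2.76 × 0.2006 = 0.5536 µA.

I ≈ 0.554 µA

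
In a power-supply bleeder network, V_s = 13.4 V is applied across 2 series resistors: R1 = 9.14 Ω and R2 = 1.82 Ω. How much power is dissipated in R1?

ΣR = 10.96 Ω → I = 13.4/10.96 = 1.223 A.
V(R1) = I·R = 11.17 V; P = V·I = 11.17 × 1.223 = 13.66 W.

P ≈ 13.7 W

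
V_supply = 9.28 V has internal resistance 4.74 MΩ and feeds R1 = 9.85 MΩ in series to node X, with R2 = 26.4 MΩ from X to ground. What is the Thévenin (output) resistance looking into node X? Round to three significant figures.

R1' = 4.74 + 9.85 = 14.59 MΩ (source resistance + R1).
With V_supply suppressed (replaced by a short), R_th = R1' ‖ R2 = (14.59 × 26.4)/(14.59 + 26.4) = 9.397 MΩ.

R_th ≈ 9.40 MΩ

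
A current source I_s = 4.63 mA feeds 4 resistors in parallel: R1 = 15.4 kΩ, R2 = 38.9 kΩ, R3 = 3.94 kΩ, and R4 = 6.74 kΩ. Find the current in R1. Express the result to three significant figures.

Total conductance ΣG = 1/15.4 + 1/38.9 + 1/3.94 + 1/6.74 = 0.4928 (units of 1/kΩ).
Current divider: I(R1) = I_s · G_k/ΣG = 4.63 × (0.06494/0.4928) = 4.63 × 0.1318 = 0.6101 mA.

I ≈ 0.610 mA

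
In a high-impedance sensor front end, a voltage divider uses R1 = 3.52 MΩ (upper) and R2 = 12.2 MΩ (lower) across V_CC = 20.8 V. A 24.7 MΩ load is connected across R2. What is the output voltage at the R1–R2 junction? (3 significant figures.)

First combine the lower leg with the load: R2 ‖ R_L = 8.166 MΩ.
Now apply the divider: V_out = 20.8 × 0.6988 = 14.53 V.
(Unloaded it would be 16.1 V; the load pulls it down.)

V_out ≈ 14.5 V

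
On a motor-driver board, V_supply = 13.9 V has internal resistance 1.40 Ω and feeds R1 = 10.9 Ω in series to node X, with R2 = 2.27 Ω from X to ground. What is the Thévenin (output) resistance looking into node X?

R_th ≈ 1.92 Ω

R1' = 1.40 + 10.9 = 12.30 Ω (source resistance + R1).
Zeroing V_supply shorts the top of R1' to ground, so R_th = R1' ‖ R2 = 1.916 Ω.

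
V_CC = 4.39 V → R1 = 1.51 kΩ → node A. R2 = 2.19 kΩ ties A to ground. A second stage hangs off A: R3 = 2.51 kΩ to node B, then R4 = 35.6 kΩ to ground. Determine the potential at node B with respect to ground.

Looking into the second stage from A: R3 + R4 = 38.11 kΩ appears in parallel with R2.
Effective lower resistance at A: R2 ‖ 38.11 = 2.071 kΩ.
V_A = 4.39 × 2.071/(1.51 + 2.071) = 2.539 V.
V_B = V_A × 0.9341 = 2.372 V.

V_B ≈ 2.37 V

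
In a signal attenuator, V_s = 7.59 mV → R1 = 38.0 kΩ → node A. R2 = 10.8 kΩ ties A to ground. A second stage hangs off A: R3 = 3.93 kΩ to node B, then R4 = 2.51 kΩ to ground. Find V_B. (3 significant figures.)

V_B ≈ 0.284 mV

Looking into the second stage from A: R3 + R4 = 6.440 kΩ appears in parallel with R2.
Effective lower resistance at A: R2 ‖ 6.440 = 4.034 kΩ.
So V_A = 7.59 × 0.09598 = 0.7285 mV.
Stage 2 is unloaded, so V_B = V_A · R4/(R3+R4) = 0.7285 × 2.51/6.440 = 0.2839 mV.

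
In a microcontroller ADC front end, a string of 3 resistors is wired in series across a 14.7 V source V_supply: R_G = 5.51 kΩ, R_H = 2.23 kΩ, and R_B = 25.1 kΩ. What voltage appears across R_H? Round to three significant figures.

V ≈ 0.998 V

ΣR = 5.51 + 2.23 + 25.1 = 32.84 kΩ.
By the voltage-divider rule, V = 14.7 × 2.230/32.84 = 0.9982 V.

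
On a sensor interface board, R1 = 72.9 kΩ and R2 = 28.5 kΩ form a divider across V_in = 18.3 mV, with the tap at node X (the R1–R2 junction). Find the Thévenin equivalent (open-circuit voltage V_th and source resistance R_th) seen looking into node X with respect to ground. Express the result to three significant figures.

V_th ≈ 5.14 mV, R_th ≈ 20.5 kΩ

With X open, the divider is unloaded: V_th = 18.3 × 28.5/101.4 = 5.143 mV.
Looking into X with the source shorted: R_th = R1·R2/(R1+R2) = 72.90 × 28.5/101.4 = 20.49 kΩ.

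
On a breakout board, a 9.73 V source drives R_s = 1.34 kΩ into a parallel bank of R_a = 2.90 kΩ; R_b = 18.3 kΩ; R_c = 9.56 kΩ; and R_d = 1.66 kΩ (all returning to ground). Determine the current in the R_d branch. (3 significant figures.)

Parallel bank: R_p = 1/(1/2.90 + 1/18.3 + 1/9.56 + 1/1.66) = 0.9038 kΩ.
V_A by voltage divider: V_A = 9.73 × 0.9038/(1.34 + 0.9038) = 3.919 V.
I(R_d) = V_A / R_d = 3.919/1.66 = 2.361 mA.

I ≈ 2.36 mA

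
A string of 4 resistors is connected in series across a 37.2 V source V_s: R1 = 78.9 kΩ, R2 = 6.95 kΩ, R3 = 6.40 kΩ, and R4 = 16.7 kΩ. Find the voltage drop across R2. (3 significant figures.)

Series total: ΣR = 78.9 + 6.95 + 6.40 + 16.7 = 109.0 kΩ.
V = V_s · R/ΣR = 37.2 × 0.06379 = 2.373 V.

V ≈ 2.37 V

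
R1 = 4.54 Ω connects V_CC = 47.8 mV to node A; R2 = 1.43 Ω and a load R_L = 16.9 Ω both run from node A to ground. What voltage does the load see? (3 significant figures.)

V_out ≈ 10.8 mV

First combine the lower leg with the load: R2 ‖ R_L = 1.318 Ω.
Voltage divider with the loaded lower leg: V_out = 47.8 × 1.318/(4.54 + 1.318) = 47.8 × 0.2250 = 10.76 mV.
(Unloaded it would be 11.4 mV; the load pulls it down.)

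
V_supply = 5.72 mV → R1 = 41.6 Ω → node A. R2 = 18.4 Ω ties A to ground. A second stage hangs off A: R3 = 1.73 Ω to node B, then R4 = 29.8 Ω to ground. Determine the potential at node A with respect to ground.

Node A sees R2 in parallel with the series input of stage 2, R3 + R4 = 31.53 Ω.
Effective lower resistance at A: R2 ‖ 31.53 = 11.62 Ω.
So V_A = 5.72 × 0.2183 = 1.249 mV.

V_A ≈ 1.25 mV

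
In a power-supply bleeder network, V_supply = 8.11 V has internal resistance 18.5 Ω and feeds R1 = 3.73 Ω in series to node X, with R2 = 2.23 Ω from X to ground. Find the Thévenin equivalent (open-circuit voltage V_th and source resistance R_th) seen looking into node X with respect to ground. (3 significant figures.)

R1' = 18.5 + 3.73 = 22.23 Ω (source resistance + R1).
With X open, the divider is unloaded: V_th = 8.11 × 2.23/24.46 = 0.7394 V.
Zeroing V_supply shorts the top of R1' to ground, so R_th = R1' ‖ R2 = 2.027 Ω.

V_th ≈ 0.739 V, R_th ≈ 2.03 Ω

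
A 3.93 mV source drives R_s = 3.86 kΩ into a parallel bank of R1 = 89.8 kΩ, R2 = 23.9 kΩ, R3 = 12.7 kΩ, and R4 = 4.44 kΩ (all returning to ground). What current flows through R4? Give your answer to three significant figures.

I ≈ 0.372 µA

Combine the parallel branches: R_p = (1/89.8 + 1/23.9 + 1/12.7 + 1/4.44)⁻¹ = 2.802 kΩ.
V_A by voltage divider: V_A = 3.93 × 2.802/(3.86 + 2.802) = 1.653 mV.
I(R4) = V_A / R4 = 1.653/4.44 = 0.3723 µA.
(Check via current divider: I_total = 0.5900 µA; share G_k/ΣG = 0.6310 → same result.)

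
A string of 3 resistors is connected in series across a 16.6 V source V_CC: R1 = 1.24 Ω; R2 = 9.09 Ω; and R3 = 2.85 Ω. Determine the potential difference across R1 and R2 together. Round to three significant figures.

Total series resistance ΣR = 1.24 + 9.09 + 2.85 = 13.18 Ω.
R_{R1..R2} = 1.24 + 9.09 = 10.33 Ω.
Voltage divider: V = V_CC · (10.33 / 13.18) = 16.6 × 0.7838 = 13.01 V.

V ≈ 13.0 V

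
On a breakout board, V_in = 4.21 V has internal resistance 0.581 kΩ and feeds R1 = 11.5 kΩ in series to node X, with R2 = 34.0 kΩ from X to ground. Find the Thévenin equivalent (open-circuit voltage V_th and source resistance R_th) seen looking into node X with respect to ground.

V_th ≈ 3.11 V, R_th ≈ 8.91 kΩ

R1' = 0.581 + 11.5 = 12.08 kΩ (source resistance + R1).
Open-circuit (no load on X): V_th = V_in · R2/(R1' + R2) = 4.21 × 34.0/(12.08 + 34.0) = 3.106 V.
Zeroing V_in shorts the top of R1' to ground, so R_th = R1' ‖ R2 = 8.914 kΩ.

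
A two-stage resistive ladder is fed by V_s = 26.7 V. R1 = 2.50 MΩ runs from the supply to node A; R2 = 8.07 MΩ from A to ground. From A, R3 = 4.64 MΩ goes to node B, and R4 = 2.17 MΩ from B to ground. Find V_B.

Looking into the second stage from A: R3 + R4 = 6.810 MΩ appears in parallel with R2.
Effective lower resistance at A: R2 ‖ 6.810 = 3.693 MΩ.
First divider: V_A = V_s · 3.693/(2.50 + 3.693) = 15.92 V.
V_B = V_A × 0.3186 = 5.074 V.

V_B ≈ 5.07 V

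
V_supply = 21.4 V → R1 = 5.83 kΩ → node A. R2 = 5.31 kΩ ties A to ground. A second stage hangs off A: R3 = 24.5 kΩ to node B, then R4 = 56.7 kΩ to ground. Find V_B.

V_B ≈ 6.89 V

Looking into the second stage from A: R3 + R4 = 81.20 kΩ appears in parallel with R2.
Effective lower resistance at A: R2 ‖ 81.20 = 4.984 kΩ.
V_A = 21.4 × 4.984/(5.83 + 4.984) = 9.863 V.
Then the unloaded second divider: V_B = V_A × R4/(R3+R4) = 9.863 × 0.6983 = 6.887 V.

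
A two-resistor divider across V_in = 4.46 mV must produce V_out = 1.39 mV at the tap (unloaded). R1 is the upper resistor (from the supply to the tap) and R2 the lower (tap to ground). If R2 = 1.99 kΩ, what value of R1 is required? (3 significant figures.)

R1 ≈ 4.40 kΩ

V_out/V_in = R2/(R1+R2) = 0.3117.
So R1 = R2 · (V_in/V_out − 1) = 1.99 × (4.46/1.39 − 1) = 1.99 × 2.209 = 4.395 kΩ.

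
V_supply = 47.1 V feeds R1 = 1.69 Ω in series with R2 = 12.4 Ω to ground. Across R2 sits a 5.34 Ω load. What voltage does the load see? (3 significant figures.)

First combine the lower leg with the load: R2 ‖ R_L = 3.733 Ω.
Voltage divider with the loaded lower leg: V_out = 47.1 × 3.733/(1.69 + 3.733) = 47.1 × 0.6883 = 32.42 V.

V_out ≈ 32.4 V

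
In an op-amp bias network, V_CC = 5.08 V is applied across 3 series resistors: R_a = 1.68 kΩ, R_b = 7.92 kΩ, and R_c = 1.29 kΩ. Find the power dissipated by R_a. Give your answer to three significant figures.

Series current I = V_CC/ΣR = 5.08/10.89 = 0.4665 mA.
V(R_a) = I·R = 0.7837 V; P = V·I = 0.7837 × 0.4665 = 0.3656 mW.

P ≈ 0.366 mW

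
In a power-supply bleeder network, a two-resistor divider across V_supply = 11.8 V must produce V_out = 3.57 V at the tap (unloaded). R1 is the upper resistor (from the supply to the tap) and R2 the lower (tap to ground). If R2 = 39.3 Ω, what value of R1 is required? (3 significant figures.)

R1 ≈ 90.6 Ω

Required fraction k = V_out/V_supply = 0.3025.
R1 = R2·(1/k − 1) = 39.3 × 2.305 = 90.60 Ω.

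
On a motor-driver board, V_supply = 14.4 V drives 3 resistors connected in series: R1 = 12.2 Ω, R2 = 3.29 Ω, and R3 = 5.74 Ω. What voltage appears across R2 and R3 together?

Total series resistance ΣR = 12.2 + 3.29 + 5.74 = 21.23 Ω.
R_{R2..R3} = 3.29 + 5.74 = 9.030 Ω.
Voltage divider: V = V_supply · (9.030 / 21.23) = 14.4 × 0.4253 = 6.125 V.

V ≈ 6.12 V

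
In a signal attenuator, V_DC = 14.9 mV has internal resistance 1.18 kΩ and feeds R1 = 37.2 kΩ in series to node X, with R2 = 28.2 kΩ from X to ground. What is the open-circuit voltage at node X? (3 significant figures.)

V_th ≈ 6.31 mV

R1' = 1.18 + 37.2 = 38.38 kΩ (source resistance + R1).
With X open, the divider is unloaded: V_th = 14.9 × 28.2/66.58 = 6.311 mV.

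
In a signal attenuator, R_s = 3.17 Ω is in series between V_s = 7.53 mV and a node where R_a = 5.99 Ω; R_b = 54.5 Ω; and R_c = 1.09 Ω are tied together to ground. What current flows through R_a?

I ≈ 0.280 mA

Equivalent of the parallel group: R_p = 0.9068 Ω.
V_A = 7.53 × 0.9068/4.077 = 1.675 mV.
Branch current I = V_A/R_a = 1.675/5.99 = 0.2796 mA.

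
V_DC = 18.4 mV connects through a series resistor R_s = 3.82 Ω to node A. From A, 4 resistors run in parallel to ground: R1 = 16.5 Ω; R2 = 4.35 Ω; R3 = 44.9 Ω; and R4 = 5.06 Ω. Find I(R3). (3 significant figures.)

I ≈ 0.139 mA

Equivalent of the parallel group: R_p = 1.959 Ω.
V_A = 18.4 × 1.959/5.779 = 6.238 mV.
I(R3) = V_A / R3 = 6.238/44.9 = 0.1389 mA.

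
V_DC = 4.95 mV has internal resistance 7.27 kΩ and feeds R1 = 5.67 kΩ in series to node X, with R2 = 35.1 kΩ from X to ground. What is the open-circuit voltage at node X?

V_th ≈ 3.62 mV

R1' = 7.27 + 5.67 = 12.94 kΩ (source resistance + R1).
Open-circuit (no load on X): V_th = V_DC · R2/(R1' + R2) = 4.95 × 35.1/(12.94 + 35.1) = 3.617 mV.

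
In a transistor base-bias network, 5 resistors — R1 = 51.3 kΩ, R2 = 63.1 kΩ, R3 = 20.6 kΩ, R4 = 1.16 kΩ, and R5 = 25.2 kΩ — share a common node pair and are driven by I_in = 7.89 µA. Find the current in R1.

I ≈ 0.156 µA

Conductances: ΣG = 1/51.3 + 1/63.1 + 1/20.6 + 1/1.16 + 1/25.2 = 0.9856 (1/kΩ).
R1 takes the fraction G_k/ΣG = 0.01949/0.9856 = 0.01978, so I = 7.89 × 0.01978 = 0.1560 µA.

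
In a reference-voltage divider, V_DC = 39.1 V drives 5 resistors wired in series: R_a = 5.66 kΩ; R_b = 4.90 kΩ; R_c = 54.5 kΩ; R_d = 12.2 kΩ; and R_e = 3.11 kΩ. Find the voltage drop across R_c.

Total series resistance ΣR = 5.66 + 4.90 + 54.5 + 12.2 + 3.11 = 80.37 kΩ.
Voltage divider: V = V_DC · (54.50 / 80.37) = 39.1 × 0.6781 = 26.51 V.

V ≈ 26.5 V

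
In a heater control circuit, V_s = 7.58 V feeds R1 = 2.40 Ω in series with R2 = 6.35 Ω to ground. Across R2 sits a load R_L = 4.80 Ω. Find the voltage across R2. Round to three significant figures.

First combine the lower leg with the load: R2 ‖ R_L = 2.734 Ω.
Now apply the divider: V_out = 7.58 × 0.5325 = 4.036 V.
(Unloaded it would be 5.50 V; the load pulls it down.)

V_out ≈ 4.04 V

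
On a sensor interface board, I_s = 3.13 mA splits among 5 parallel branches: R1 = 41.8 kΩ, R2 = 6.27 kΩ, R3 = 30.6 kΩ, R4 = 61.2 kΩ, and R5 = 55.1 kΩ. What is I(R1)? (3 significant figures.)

I ≈ 0.299 mA

Total conductance ΣG = 1/41.8 + 1/6.27 + 1/30.6 + 1/61.2 + 1/55.1 = 0.2506 (units of 1/kΩ).
By the current-divider rule, I = I_s · G_k/ΣG = 3.13 × 0.09547 = 0.2988 mA.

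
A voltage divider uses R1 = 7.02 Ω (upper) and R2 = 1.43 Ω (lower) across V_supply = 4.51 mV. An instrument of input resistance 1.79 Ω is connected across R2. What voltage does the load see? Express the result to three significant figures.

The load sits in parallel with R2, giving an effective lower resistance R2' = R2·R_L/(R2+R_L) = 0.7949 Ω.
Then V_out = V_supply · R2'/(R1 + R2') = 4.51 × 0.7949/7.815 = 0.4588 mV.
(Unloaded it would be 0.763 mV; the load pulls it down.)

V_out ≈ 0.459 mV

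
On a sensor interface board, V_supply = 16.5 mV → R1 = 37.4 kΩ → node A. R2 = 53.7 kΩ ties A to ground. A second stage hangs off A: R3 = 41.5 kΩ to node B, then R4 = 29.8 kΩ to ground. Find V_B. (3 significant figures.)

Node A sees R2 in parallel with the series input of stage 2, R3 + R4 = 71.30 kΩ.
Effective lower resistance at A: R2 ‖ 71.30 = 30.63 kΩ.
First divider: V_A = V_supply · 30.63/(37.4 + 30.63) = 7.429 mV.
V_B = V_A × 0.4180 = 3.105 mV.

V_B ≈ 3.10 mV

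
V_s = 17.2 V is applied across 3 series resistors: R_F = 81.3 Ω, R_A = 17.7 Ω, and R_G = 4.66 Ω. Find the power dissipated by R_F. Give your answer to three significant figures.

P ≈ 2.24 W

Series current I = V_s/ΣR = 17.2/103.7 = 0.1659 A.
V(R_F) = I·R = 13.49 V; P = V·I = 13.49 × 0.1659 = 2.238 W.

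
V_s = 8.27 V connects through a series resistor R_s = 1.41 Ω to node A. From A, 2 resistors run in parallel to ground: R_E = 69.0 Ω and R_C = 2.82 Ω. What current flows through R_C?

Parallel bank: R_p = 1/(1/69.0 + 1/2.82) = 2.709 Ω.
V_A by voltage divider: V_A = 8.27 × 2.709/(1.41 + 2.709) = 5.439 V.
I(R_C) = V_A / R_C = 5.439/2.82 = 1.929 A.
(Equivalently: I_total = 2.008 A, then current-divider fraction G_k/ΣG = 0.9607.)

I ≈ 1.93 A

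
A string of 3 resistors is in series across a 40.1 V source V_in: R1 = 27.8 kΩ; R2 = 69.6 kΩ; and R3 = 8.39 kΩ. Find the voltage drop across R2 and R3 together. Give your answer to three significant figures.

V ≈ 29.6 V

ΣR = 27.8 + 69.6 + 8.39 = 105.8 kΩ.
R_{R2..R3} = 69.6 + 8.39 = 77.99 kΩ.
Voltage divider: V = V_in · (77.99 / 105.8) = 40.1 × 0.7372 = 29.56 V.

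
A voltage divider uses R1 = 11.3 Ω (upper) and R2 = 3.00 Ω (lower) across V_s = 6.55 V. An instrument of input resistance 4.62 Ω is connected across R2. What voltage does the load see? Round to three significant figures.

First combine the lower leg with the load: R2 ‖ R_L = 1.819 Ω.
Now apply the divider: V_out = 6.55 × 0.1386 = 0.9081 V.

V_out ≈ 0.908 V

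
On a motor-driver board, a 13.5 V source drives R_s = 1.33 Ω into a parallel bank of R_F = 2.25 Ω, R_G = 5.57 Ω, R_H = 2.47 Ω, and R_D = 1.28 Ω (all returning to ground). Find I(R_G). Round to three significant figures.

I ≈ 0.711 A

Equivalent of the parallel group: R_p = 0.5525 Ω.
Node voltage V_A = V_s · R_p/(R_s + R_p) = 13.5 × 0.2935 = 3.962 V.
Branch current I = V_A/R_G = 3.962/5.57 = 0.7113 A.
(Check via current divider: I_total = 7.171 A; share G_k/ΣG = 0.09918 → same result.)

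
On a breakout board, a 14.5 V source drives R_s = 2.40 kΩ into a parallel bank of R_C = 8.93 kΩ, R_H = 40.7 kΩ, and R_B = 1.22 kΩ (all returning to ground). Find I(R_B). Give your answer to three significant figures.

I ≈ 3.61 mA

Parallel bank: R_p = 1/(1/8.93 + 1/40.7 + 1/1.22) = 1.046 kΩ.
V_A by voltage divider: V_A = 14.5 × 1.046/(2.40 + 1.046) = 4.401 V.
I(R_B) = V_A / R_B = 4.401/1.22 = 3.607 mA.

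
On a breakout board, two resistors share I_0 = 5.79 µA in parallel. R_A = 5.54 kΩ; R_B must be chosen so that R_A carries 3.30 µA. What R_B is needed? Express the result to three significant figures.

R_B ≈ 7.34 kΩ

The fraction through R_A equals R_B/(R_A+R_B).
With f = 0.5699, R_B = R_A · f/(1−f) = 5.54 × 1.325 = 7.342 kΩ.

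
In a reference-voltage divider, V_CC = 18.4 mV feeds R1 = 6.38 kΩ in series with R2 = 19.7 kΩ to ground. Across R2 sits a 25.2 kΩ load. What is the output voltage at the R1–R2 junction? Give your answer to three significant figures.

The load sits in parallel with R2, giving an effective lower resistance R2' = R2·R_L/(R2+R_L) = 11.06 kΩ.
Then V_out = V_CC · R2'/(R1 + R2') = 18.4 × 11.06/17.44 = 11.67 mV.

V_out ≈ 11.7 mV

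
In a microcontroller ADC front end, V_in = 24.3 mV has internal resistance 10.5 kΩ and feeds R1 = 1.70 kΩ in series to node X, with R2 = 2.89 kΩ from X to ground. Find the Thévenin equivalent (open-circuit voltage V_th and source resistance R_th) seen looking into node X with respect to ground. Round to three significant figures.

V_th ≈ 4.65 mV, R_th ≈ 2.34 kΩ

R1' = 10.5 + 1.70 = 12.20 kΩ (source resistance + R1).
V_th is the unloaded tap voltage: V_in · R2/(R1'+R2) = 24.3 × 0.1915 = 4.654 mV.
Looking into X with the source shorted: R_th = R1'·R2/(R1'+R2) = 12.20 × 2.89/15.09 = 2.337 kΩ.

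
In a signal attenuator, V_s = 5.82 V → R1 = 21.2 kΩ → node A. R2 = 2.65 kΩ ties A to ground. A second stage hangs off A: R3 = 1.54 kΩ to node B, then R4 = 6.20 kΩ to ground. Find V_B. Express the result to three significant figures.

V_B ≈ 0.397 V

The second stage (R3 + R4 = 7.740 kΩ) loads node A in parallel with R2.
Effective lower resistance at A: R2 ‖ 7.740 = 1.974 kΩ.
V_A = 5.82 × 1.974/(21.2 + 1.974) = 0.4958 V.
Then the unloaded second divider: V_B = V_A × R4/(R3+R4) = 0.4958 × 0.8010 = 0.3971 V.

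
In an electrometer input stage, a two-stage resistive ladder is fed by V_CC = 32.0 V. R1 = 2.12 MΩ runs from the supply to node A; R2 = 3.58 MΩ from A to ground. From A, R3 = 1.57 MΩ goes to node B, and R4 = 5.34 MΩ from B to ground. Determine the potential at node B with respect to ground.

V_B ≈ 13.0 V

Looking into the second stage from A: R3 + R4 = 6.910 MΩ appears in parallel with R2.
R2 ‖ (R3+R4) = 2.358 MΩ.
So V_A = 32.0 × 0.5266 = 16.85 V.
Then the unloaded second divider: V_B = V_A × R4/(R3+R4) = 16.85 × 0.7728 = 13.02 V.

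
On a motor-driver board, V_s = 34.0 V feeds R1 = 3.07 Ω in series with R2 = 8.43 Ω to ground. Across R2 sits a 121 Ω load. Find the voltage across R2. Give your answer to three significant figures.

First combine the lower leg with the load: R2 ‖ R_L = 7.881 Ω.
Then V_out = V_s · R2'/(R1 + R2') = 34.0 × 7.881/10.95 = 24.47 V.

V_out ≈ 24.5 V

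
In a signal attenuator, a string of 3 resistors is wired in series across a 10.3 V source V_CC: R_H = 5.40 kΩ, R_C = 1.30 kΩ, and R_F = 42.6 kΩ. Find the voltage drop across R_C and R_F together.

ΣR = 5.40 + 1.30 + 42.6 = 49.30 kΩ.
R_{R_C..R_F} = 1.30 + 42.6 = 43.90 kΩ.
V = V_CC · R/ΣR = 10.3 × 0.8905 = 9.172 V.

V ≈ 9.17 V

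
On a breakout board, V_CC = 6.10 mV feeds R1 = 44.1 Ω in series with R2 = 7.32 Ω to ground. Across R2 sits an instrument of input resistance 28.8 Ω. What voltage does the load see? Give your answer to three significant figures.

First combine the lower leg with the load: R2 ‖ R_L = 5.837 Ω.
Voltage divider with the loaded lower leg: V_out = 6.10 × 5.837/(44.1 + 5.837) = 6.10 × 0.1169 = 0.7130 mV.
(Unloaded it would be 0.868 mV; the load pulls it down.)

V_out ≈ 0.713 mV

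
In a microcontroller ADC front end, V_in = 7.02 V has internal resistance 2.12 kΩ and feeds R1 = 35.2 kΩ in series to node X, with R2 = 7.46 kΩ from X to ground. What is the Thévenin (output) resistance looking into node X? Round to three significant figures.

R1' = 2.12 + 35.2 = 37.32 kΩ (source resistance + R1).
With V_in suppressed (replaced by a short), R_th = R1' ‖ R2 = (37.32 × 7.46)/(37.32 + 7.46) = 6.217 kΩ.

R_th ≈ 6.22 kΩ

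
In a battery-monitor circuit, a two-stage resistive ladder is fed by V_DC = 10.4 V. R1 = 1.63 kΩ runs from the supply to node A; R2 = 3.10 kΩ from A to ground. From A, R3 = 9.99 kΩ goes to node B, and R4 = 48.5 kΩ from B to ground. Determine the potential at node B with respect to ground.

V_B ≈ 5.55 V

Node A sees R2 in parallel with the series input of stage 2, R3 + R4 = 58.49 kΩ.
R2 ‖ (R3+R4) = 2.944 kΩ.
So V_A = 10.4 × 0.6436 = 6.694 V.
V_B = V_A × 0.8292 = 5.551 V.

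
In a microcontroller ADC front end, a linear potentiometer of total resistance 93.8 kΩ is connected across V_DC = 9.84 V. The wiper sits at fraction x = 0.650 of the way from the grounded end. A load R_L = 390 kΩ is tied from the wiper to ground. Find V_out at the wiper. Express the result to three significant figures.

Lower segment x·R_p = 60.97 kΩ; upper segment (1−x)·R_p = 32.83 kΩ.
R_L loads the lower segment: effective lower R = 52.73 kΩ.
V_out = 9.84 × 52.73/(32.83 + 52.73) = 6.064 V.

V_out ≈ 6.06 V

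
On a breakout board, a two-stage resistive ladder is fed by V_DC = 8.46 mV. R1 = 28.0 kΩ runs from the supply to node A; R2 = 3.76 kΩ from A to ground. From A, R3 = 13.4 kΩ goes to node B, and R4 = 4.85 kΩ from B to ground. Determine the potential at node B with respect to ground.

Node A sees R2 in parallel with the series input of stage 2, R3 + R4 = 18.25 kΩ.
R2 ‖ (R3+R4) = 3.118 kΩ.
V_A = 8.46 × 3.118/(28.0 + 3.118) = 0.8476 mV.
V_B = V_A × 0.2658 = 0.2253 mV.

V_B ≈ 0.225 mV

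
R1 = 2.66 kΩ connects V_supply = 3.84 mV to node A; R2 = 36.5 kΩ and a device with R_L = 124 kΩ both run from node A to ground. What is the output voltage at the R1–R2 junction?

V_out ≈ 3.51 mV

R2 ‖ R_L = (36.5 × 124)/(36.5 + 124) = 28.20 kΩ.
Now apply the divider: V_out = 3.84 × 0.9138 = 3.509 mV.
(Unloaded it would be 3.58 mV; the load pulls it down.)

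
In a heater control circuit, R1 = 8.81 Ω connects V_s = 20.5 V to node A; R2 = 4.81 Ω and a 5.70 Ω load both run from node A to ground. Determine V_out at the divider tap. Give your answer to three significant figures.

The load sits in parallel with R2, giving an effective lower resistance R2' = R2·R_L/(R2+R_L) = 2.609 Ω.
Voltage divider with the loaded lower leg: V_out = 20.5 × 2.609/(8.81 + 2.609) = 20.5 × 0.2285 = 4.683 V.
(Unloaded it would be 7.24 V; the load pulls it down.)

V_out ≈ 4.68 V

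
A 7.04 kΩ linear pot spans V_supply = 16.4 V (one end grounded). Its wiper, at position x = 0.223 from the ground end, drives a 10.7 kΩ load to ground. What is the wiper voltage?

V_out ≈ 3.28 V

Lower segment x·R_p = 1.570 kΩ; upper segment (1−x)·R_p = 5.470 kΩ.
(x·R_p) ‖ R_L = 1.369 kΩ.
Then V_out = V_supply · 1.369/(5.470 + 1.369) = 3.283 V.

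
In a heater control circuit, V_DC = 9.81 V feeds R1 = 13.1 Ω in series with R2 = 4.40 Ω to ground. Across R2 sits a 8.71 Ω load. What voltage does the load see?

V_out ≈ 1.79 V

The load sits in parallel with R2, giving an effective lower resistance R2' = R2·R_L/(R2+R_L) = 2.923 Ω.
Voltage divider with the loaded lower leg: V_out = 9.81 × 2.923/(13.1 + 2.923) = 9.81 × 0.1824 = 1.790 V.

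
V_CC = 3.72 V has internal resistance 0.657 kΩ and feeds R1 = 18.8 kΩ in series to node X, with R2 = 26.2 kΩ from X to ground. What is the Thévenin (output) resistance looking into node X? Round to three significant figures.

R1' = 0.657 + 18.8 = 19.46 kΩ (source resistance + R1).
Zeroing V_CC shorts the top of R1' to ground, so R_th = R1' ‖ R2 = 11.17 kΩ.

R_th ≈ 11.2 kΩ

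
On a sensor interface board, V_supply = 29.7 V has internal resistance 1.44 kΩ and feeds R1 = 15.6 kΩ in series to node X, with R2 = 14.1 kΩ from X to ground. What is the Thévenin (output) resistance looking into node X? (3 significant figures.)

R1' = 1.44 + 15.6 = 17.04 kΩ (source resistance + R1).
With V_supply suppressed (replaced by a short), R_th = R1' ‖ R2 = (17.04 × 14.1)/(17.04 + 14.1) = 7.716 kΩ.

R_th ≈ 7.72 kΩ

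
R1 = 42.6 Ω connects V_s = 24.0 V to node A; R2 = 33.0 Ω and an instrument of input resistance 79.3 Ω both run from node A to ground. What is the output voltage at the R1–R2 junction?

R2 ‖ R_L = (33.0 × 79.3)/(33.0 + 79.3) = 23.30 Ω.
Voltage divider with the loaded lower leg: V_out = 24.0 × 23.30/(42.6 + 23.30) = 24.0 × 0.3536 = 8.486 V.

V_out ≈ 8.49 V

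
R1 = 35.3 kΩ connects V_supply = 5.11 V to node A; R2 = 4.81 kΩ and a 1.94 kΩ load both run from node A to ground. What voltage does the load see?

First combine the lower leg with the load: R2 ‖ R_L = 1.382 kΩ.
Then V_out = V_supply · R2'/(R1 + R2') = 5.11 × 1.382/36.68 = 0.1926 V.
(Unloaded it would be 0.613 V; the load pulls it down.)

V_out ≈ 0.193 V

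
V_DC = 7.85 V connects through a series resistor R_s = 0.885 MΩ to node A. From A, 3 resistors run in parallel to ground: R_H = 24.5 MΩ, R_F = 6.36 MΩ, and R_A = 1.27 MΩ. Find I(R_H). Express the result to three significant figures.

I ≈ 0.171 µA

Equivalent of the parallel group: R_p = 1.015 MΩ.
Node voltage V_A = V_DC · R_p/(R_s + R_p) = 7.85 × 0.5342 = 4.193 V.
Branch current I = V_A/R_H = 4.193/24.5 = 0.1711 µA.
(Equivalently: I_total = 4.132 µA, then current-divider fraction G_k/ΣG = 0.04142.)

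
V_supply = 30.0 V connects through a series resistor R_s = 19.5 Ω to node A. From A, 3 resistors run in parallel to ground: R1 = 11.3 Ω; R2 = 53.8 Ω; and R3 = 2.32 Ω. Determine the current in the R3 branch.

Combine the parallel branches: R_p = (1/11.3 + 1/53.8 + 1/2.32)⁻¹ = 1.858 Ω.
V_A by voltage divider: V_A = 30.0 × 1.858/(19.5 + 1.858) = 2.610 V.
I(R3) = V_A / R3 = 2.610/2.32 = 1.125 A.
(Check via current divider: I_total = 1.405 A; share G_k/ΣG = 0.8010 → same result.)

I ≈ 1.13 A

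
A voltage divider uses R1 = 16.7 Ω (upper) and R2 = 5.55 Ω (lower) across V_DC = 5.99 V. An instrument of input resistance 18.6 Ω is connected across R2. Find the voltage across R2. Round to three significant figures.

First combine the lower leg with the load: R2 ‖ R_L = 4.275 Ω.
Now apply the divider: V_out = 5.99 × 0.2038 = 1.221 V.

V_out ≈ 1.22 V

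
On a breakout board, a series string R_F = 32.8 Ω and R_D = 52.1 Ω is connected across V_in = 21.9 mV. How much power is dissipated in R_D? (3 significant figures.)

P ≈ 3.47 µW

ΣR = 84.90 Ω → I = 21.9/84.90 = 0.2580 mA.
P = I²R = 0.06654 × 52.1 = 3.467 µW.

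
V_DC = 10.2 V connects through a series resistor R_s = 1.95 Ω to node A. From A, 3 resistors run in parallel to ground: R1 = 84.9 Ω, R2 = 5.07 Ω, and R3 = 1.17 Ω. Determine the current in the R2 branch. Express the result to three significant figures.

Parallel bank: R_p = 1/(1/84.9 + 1/5.07 + 1/1.17) = 0.9401 Ω.
V_A = 10.2 × 0.9401/2.890 = 3.318 V.
Branch current I = V_A/R2 = 3.318/5.07 = 0.6544 A.
(Check via current divider: I_total = 3.529 A; share G_k/ΣG = 0.1854 → same result.)

I ≈ 0.654 A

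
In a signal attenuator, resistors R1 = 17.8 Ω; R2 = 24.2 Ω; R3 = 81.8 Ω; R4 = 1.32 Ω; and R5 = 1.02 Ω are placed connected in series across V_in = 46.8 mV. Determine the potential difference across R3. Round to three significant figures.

ΣR = 17.8 + 24.2 + 81.8 + 1.32 + 1.02 = 126.1 Ω.
Voltage divider: V = V_in · (81.80 / 126.1) = 46.8 × 0.6485 = 30.35 mV.

V ≈ 30.3 mV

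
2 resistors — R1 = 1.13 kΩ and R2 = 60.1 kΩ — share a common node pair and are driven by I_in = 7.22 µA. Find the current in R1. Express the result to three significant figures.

I ≈ 7.09 µA

For two parallel branches, I_k = I_in · (other R)/(sum of R).
So I = 7.22 × 60.1/61.23 = 7.087 µA.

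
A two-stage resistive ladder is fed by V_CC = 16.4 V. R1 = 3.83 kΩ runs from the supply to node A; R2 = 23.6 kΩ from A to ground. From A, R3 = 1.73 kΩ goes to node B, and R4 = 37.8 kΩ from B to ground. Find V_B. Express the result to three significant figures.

V_B ≈ 12.5 V

Node A sees R2 in parallel with the series input of stage 2, R3 + R4 = 39.53 kΩ.
R2 ‖ (R3+R4) = 14.78 kΩ.
V_A = 16.4 × 14.78/(3.83 + 14.78) = 13.02 V.
Stage 2 is unloaded, so V_B = V_A · R4/(R3+R4) = 13.02 × 37.8/39.53 = 12.45 V.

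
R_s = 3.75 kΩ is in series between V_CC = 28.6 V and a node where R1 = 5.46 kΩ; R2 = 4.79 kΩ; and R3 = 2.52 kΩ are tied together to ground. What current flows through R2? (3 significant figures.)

I ≈ 1.51 mA

Parallel bank: R_p = 1/(1/5.46 + 1/4.79 + 1/2.52) = 1.268 kΩ.
Node voltage V_A = V_CC · R_p/(R_s + R_p) = 28.6 × 0.2527 = 7.226 V.
I(R2) = V_A / R2 = 7.226/4.79 = 1.509 mA.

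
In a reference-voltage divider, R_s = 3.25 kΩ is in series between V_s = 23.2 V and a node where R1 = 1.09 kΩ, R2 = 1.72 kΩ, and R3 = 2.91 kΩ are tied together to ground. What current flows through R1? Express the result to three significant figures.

Parallel bank: R_p = 1/(1/1.09 + 1/1.72 + 1/2.91) = 0.5427 kΩ.
V_A = 23.2 × 0.5427/3.793 = 3.320 V.
Branch current I = V_A/R1 = 3.320/1.09 = 3.046 mA.

I ≈ 3.05 mA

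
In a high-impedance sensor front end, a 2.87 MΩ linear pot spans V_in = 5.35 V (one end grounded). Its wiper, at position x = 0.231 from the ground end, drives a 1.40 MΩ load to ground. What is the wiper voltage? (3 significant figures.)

The pot divides into 2.207 MΩ above the wiper and 0.6630 MΩ below.
(x·R_p) ‖ R_L = 0.4499 MΩ.
Then V_out = V_in · 0.4499/(2.207 + 0.4499) = 0.9059 V.

V_out ≈ 0.906 V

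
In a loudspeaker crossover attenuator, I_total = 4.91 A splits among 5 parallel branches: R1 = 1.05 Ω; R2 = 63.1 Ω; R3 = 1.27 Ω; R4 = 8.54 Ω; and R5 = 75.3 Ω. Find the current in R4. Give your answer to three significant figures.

I ≈ 0.305 A

ΣG = 1/1.05 + 1/63.1 + 1/1.27 + 1/8.54 + 1/75.3 = 1.886.
Current divider: I(R4) = I_total · G_k/ΣG = 4.91 × (0.1171/1.886) = 4.91 × 0.06209 = 0.3048 A.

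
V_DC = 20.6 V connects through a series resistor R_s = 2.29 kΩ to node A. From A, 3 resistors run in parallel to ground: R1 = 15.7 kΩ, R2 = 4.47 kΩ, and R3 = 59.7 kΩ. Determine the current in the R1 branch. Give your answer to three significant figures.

I ≈ 0.773 mA

Combine the parallel branches: R_p = (1/15.7 + 1/4.47 + 1/59.7)⁻¹ = 3.288 kΩ.
Node voltage V_A = V_DC · R_p/(R_s + R_p) = 20.6 × 0.5894 = 12.14 V.
I(R1) = V_A / R1 = 12.14/15.7 = 0.7734 mA.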